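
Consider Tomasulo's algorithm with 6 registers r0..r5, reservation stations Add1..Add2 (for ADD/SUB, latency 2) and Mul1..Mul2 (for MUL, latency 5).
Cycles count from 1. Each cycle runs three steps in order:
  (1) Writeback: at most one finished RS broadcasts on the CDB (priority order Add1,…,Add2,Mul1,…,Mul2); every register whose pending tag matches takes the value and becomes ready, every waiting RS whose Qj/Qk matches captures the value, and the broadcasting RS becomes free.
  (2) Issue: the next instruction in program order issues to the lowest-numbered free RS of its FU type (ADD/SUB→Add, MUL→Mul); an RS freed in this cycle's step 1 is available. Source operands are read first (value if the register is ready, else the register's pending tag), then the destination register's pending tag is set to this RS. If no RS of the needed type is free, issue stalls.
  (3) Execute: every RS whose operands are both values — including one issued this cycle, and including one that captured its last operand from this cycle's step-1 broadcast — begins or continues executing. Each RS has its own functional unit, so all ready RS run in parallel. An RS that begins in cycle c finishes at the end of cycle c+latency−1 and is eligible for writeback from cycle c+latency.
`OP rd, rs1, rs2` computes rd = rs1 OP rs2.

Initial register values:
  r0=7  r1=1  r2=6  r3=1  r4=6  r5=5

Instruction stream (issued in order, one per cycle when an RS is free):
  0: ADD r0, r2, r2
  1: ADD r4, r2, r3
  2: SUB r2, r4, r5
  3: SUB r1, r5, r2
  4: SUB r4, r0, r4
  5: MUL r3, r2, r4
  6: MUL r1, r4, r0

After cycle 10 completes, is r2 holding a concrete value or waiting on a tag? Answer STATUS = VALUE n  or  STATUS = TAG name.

  c1: issue ADD r0<-Add1  regs: r0:Add1,r1:1,r2:6,r3:1,r4:6,r5:5
  c2: issue ADD r4<-Add2  regs: r0:Add1,r1:1,r2:6,r3:1,r4:Add2,r5:5
  c3: CDB Add1=12; issue SUB r2<-Add1  regs: r0:12,r1:1,r2:Add1,r3:1,r4:Add2,r5:5
  c4: CDB Add2=7; issue SUB r1<-Add2  regs: r0:12,r1:Add2,r2:Add1,r3:1,r4:7,r5:5
  c5: stall  regs: r0:12,r1:Add2,r2:Add1,r3:1,r4:7,r5:5
  c6: CDB Add1=2; issue SUB r4<-Add1  regs: r0:12,r1:Add2,r2:2,r3:1,r4:Add1,r5:5
  c7: issue MUL r3<-Mul1  regs: r0:12,r1:Add2,r2:2,r3:Mul1,r4:Add1,r5:5
  c8: CDB Add1=5; issue MUL r1<-Mul2  regs: r0:12,r1:Mul2,r2:2,r3:Mul1,r4:5,r5:5
  c9: CDB Add2=3  regs: r0:12,r1:Mul2,r2:2,r3:Mul1,r4:5,r5:5
  c10: -  regs: r0:12,r1:Mul2,r2:2,r3:Mul1,r4:5,r5:5

STATUS = VALUE 2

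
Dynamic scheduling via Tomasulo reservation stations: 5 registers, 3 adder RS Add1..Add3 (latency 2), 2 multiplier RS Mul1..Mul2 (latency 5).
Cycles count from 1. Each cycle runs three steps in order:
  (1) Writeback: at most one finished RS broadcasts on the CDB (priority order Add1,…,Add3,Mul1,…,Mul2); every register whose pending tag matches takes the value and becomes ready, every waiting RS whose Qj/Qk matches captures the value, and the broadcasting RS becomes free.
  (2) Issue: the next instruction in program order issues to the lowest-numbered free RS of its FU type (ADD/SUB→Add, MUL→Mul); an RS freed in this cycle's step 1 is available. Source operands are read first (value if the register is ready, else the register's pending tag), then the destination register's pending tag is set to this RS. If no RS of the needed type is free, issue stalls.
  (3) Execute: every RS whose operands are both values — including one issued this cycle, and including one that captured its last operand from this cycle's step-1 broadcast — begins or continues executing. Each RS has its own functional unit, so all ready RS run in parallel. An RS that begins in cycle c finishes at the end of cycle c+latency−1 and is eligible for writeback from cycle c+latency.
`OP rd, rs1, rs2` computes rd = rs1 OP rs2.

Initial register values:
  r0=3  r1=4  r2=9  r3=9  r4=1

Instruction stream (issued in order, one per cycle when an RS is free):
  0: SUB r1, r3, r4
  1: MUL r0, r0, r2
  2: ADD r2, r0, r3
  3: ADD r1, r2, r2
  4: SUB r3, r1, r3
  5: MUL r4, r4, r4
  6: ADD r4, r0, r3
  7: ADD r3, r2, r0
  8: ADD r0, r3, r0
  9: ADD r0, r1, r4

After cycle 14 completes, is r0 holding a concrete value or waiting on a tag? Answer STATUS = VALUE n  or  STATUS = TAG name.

  c1: issue SUB r1<-Add1  regs: r0:3,r1:Add1,r2:9,r3:9,r4:1
  c2: issue MUL r0<-Mul1  regs: r0:Mul1,r1:Add1,r2:9,r3:9,r4:1
  c3: CDB Add1=8; issue ADD r2<-Add1  regs: r0:Mul1,r1:8,r2:Add1,r3:9,r4:1
  c4: issue ADD r1<-Add2  regs: r0:Mul1,r1:Add2,r2:Add1,r3:9,r4:1
  c5: issue SUB r3<-Add3  regs: r0:Mul1,r1:Add2,r2:Add1,r3:Add3,r4:1
  c6: issue MUL r4<-Mul2  regs: r0:Mul1,r1:Add2,r2:Add1,r3:Add3,r4:Mul2
  c7: CDB Mul1=27; stall  regs: r0:27,r1:Add2,r2:Add1,r3:Add3,r4:Mul2
  c8: stall  regs: r0:27,r1:Add2,r2:Add1,r3:Add3,r4:Mul2
  c9: CDB Add1=36; issue ADD r4<-Add1  regs: r0:27,r1:Add2,r2:36,r3:Add3,r4:Add1
  c10: stall  regs: r0:27,r1:Add2,r2:36,r3:Add3,r4:Add1
  c11: CDB Add2=72; issue ADD r3<-Add2  regs: r0:27,r1:72,r2:36,r3:Add2,r4:Add1
  c12: CDB Mul2=1; stall  regs: r0:27,r1:72,r2:36,r3:Add2,r4:Add1
  c13: CDB Add2=63; issue ADD r0<-Add2  regs: r0:Add2,r1:72,r2:36,r3:63,r4:Add1
  c14: CDB Add3=63; issue ADD r0<-Add3  regs: r0:Add3,r1:72,r2:36,r3:63,r4:Add1

STATUS = TAG Add3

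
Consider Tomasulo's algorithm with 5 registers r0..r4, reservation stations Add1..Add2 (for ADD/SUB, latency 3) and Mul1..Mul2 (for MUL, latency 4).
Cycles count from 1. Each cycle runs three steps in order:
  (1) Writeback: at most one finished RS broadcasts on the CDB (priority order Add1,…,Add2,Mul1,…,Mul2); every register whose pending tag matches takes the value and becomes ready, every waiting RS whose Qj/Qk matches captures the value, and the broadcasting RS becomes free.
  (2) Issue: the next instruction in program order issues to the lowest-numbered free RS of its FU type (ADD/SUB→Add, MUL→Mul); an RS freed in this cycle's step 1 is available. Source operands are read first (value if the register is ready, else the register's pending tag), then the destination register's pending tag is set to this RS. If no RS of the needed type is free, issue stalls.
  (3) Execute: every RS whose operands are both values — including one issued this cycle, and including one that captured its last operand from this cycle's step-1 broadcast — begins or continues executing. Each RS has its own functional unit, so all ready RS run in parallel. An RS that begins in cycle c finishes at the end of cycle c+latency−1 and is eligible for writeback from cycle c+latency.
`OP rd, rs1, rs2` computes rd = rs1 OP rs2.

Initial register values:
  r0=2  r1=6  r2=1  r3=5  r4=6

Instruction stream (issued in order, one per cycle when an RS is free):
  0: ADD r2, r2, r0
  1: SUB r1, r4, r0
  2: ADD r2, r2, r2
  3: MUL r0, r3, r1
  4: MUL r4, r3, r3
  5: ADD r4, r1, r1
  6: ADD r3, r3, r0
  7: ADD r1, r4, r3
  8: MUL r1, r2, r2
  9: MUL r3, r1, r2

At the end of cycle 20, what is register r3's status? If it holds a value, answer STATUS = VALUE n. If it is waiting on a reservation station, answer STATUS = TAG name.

cycle 1: issue ADD r2<-Add1 // r0:2,r1:6,r2:Add1,r3:5,r4:6
cycle 2: issue SUB r1<-Add2 // r0:2,r1:Add2,r2:Add1,r3:5,r4:6
cycle 3: stall // r0:2,r1:Add2,r2:Add1,r3:5,r4:6
cycle 4: CDB Add1=3; issue ADD r2<-Add1 // r0:2,r1:Add2,r2:Add1,r3:5,r4:6
cycle 5: CDB Add2=4; issue MUL r0<-Mul1 // r0:Mul1,r1:4,r2:Add1,r3:5,r4:6
cycle 6: issue MUL r4<-Mul2 // r0:Mul1,r1:4,r2:Add1,r3:5,r4:Mul2
cycle 7: CDB Add1=6; issue ADD r4<-Add1 // r0:Mul1,r1:4,r2:6,r3:5,r4:Add1
cycle 8: issue ADD r3<-Add2 // r0:Mul1,r1:4,r2:6,r3:Add2,r4:Add1
cycle 9: CDB Mul1=20; stall // r0:20,r1:4,r2:6,r3:Add2,r4:Add1
cycle 10: CDB Add1=8; issue ADD r1<-Add1 // r0:20,r1:Add1,r2:6,r3:Add2,r4:8
cycle 11: CDB Mul2=25; issue MUL r1<-Mul1 // r0:20,r1:Mul1,r2:6,r3:Add2,r4:8
cycle 12: CDB Add2=25; issue MUL r3<-Mul2 // r0:20,r1:Mul1,r2:6,r3:Mul2,r4:8
cycle 13: - // r0:20,r1:Mul1,r2:6,r3:Mul2,r4:8
cycle 14: - // r0:20,r1:Mul1,r2:6,r3:Mul2,r4:8
cycle 15: CDB Add1=33 // r0:20,r1:Mul1,r2:6,r3:Mul2,r4:8
cycle 16: CDB Mul1=36 // r0:20,r1:36,r2:6,r3:Mul2,r4:8
cycle 17: - // r0:20,r1:36,r2:6,r3:Mul2,r4:8
cycle 18: - // r0:20,r1:36,r2:6,r3:Mul2,r4:8
cycle 19: - // r0:20,r1:36,r2:6,r3:Mul2,r4:8
cycle 20: CDB Mul2=216 // r0:20,r1:36,r2:6,r3:216,r4:8

STATUS = VALUE 216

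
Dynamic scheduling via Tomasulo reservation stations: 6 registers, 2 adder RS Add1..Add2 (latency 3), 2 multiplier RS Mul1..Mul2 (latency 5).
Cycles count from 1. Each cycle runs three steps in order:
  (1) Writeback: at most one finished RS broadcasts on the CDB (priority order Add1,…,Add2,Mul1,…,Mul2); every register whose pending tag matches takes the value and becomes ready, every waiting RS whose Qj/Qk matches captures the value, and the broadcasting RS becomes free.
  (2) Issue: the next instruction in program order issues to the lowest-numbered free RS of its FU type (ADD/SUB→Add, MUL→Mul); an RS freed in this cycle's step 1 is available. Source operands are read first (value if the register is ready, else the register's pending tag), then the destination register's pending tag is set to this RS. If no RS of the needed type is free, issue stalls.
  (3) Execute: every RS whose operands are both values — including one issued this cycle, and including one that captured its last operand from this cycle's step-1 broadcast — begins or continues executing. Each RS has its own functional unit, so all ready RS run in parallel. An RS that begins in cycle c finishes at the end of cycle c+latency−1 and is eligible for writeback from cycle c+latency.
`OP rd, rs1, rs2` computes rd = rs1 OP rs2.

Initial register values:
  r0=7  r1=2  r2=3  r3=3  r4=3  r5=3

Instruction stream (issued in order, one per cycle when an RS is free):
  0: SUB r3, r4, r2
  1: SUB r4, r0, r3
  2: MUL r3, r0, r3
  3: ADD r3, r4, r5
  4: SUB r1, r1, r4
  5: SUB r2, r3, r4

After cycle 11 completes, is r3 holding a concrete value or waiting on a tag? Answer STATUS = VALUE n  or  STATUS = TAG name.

cycle 1: issue SUB r3<-Add1 // r0:7,r1:2,r2:3,r3:Add1,r4:3,r5:3
cycle 2: issue SUB r4<-Add2 // r0:7,r1:2,r2:3,r3:Add1,r4:Add2,r5:3
cycle 3: issue MUL r3<-Mul1 // r0:7,r1:2,r2:3,r3:Mul1,r4:Add2,r5:3
cycle 4: CDB Add1=0; issue ADD r3<-Add1 // r0:7,r1:2,r2:3,r3:Add1,r4:Add2,r5:3
cycle 5: stall // r0:7,r1:2,r2:3,r3:Add1,r4:Add2,r5:3
cycle 6: stall // r0:7,r1:2,r2:3,r3:Add1,r4:Add2,r5:3
cycle 7: CDB Add2=7; issue SUB r1<-Add2 // r0:7,r1:Add2,r2:3,r3:Add1,r4:7,r5:3
cycle 8: stall // r0:7,r1:Add2,r2:3,r3:Add1,r4:7,r5:3
cycle 9: CDB Mul1=0; stall // r0:7,r1:Add2,r2:3,r3:Add1,r4:7,r5:3
cycle 10: CDB Add1=10; issue SUB r2<-Add1 // r0:7,r1:Add2,r2:Add1,r3:10,r4:7,r5:3
cycle 11: CDB Add2=-5 // r0:7,r1:-5,r2:Add1,r3:10,r4:7,r5:3

STATUS = VALUE 10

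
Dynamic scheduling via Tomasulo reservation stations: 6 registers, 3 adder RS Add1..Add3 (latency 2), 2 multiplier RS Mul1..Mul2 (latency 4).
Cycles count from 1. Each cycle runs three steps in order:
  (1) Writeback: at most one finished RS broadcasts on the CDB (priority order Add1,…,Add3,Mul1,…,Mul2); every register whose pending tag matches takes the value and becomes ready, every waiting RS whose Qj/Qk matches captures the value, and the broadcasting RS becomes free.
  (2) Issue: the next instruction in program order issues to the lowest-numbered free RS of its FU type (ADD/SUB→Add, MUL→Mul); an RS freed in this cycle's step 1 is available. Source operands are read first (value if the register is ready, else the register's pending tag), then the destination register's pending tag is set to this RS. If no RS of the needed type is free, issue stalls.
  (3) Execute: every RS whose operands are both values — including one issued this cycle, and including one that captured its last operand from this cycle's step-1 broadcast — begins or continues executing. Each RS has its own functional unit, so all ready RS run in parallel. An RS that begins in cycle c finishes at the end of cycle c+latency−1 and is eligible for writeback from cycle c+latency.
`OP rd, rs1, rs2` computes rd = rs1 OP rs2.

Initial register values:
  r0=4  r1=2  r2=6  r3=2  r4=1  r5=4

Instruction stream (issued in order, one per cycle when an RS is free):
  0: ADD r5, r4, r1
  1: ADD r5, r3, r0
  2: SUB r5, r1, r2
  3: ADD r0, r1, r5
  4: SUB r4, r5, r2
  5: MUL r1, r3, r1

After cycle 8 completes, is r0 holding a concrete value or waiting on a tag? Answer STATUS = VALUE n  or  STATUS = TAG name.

STATUS = VALUE -2

  c1: issue ADD r5<-Add1  regs: r0:4,r1:2,r2:6,r3:2,r4:1,r5:Add1
  c2: issue ADD r5<-Add2  regs: r0:4,r1:2,r2:6,r3:2,r4:1,r5:Add2
  c3: CDB Add1=3; issue SUB r5<-Add1  regs: r0:4,r1:2,r2:6,r3:2,r4:1,r5:Add1
  c4: CDB Add2=6; issue ADD r0<-Add2  regs: r0:Add2,r1:2,r2:6,r3:2,r4:1,r5:Add1
  c5: CDB Add1=-4; issue SUB r4<-Add1  regs: r0:Add2,r1:2,r2:6,r3:2,r4:Add1,r5:-4
  c6: issue MUL r1<-Mul1  regs: r0:Add2,r1:Mul1,r2:6,r3:2,r4:Add1,r5:-4
  c7: CDB Add1=-10  regs: r0:Add2,r1:Mul1,r2:6,r3:2,r4:-10,r5:-4
  c8: CDB Add2=-2  regs: r0:-2,r1:Mul1,r2:6,r3:2,r4:-10,r5:-4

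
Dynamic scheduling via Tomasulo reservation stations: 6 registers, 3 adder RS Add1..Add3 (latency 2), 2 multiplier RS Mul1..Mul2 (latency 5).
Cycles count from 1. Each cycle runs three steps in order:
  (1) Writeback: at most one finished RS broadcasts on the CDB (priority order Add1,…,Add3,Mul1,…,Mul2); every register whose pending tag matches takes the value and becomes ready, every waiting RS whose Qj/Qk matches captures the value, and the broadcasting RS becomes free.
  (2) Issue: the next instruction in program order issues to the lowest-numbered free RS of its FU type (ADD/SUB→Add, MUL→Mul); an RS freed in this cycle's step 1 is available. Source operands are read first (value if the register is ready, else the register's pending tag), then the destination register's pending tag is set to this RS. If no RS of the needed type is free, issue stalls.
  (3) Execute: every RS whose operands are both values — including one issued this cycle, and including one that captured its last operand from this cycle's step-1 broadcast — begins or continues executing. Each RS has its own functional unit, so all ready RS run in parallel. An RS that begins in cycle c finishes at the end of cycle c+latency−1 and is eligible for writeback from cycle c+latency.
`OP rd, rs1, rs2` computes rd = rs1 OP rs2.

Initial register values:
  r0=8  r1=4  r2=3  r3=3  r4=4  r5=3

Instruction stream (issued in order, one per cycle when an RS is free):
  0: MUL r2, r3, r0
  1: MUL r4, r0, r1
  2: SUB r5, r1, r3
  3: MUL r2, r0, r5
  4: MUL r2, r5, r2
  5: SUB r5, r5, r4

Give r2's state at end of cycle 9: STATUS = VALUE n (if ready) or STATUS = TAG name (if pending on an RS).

  c1: issue MUL r2<-Mul1  regs: r0:8,r1:4,r2:Mul1,r3:3,r4:4,r5:3
  c2: issue MUL r4<-Mul2  regs: r0:8,r1:4,r2:Mul1,r3:3,r4:Mul2,r5:3
  c3: issue SUB r5<-Add1  regs: r0:8,r1:4,r2:Mul1,r3:3,r4:Mul2,r5:Add1
  c4: stall  regs: r0:8,r1:4,r2:Mul1,r3:3,r4:Mul2,r5:Add1
  c5: CDB Add1=1; stall  regs: r0:8,r1:4,r2:Mul1,r3:3,r4:Mul2,r5:1
  c6: CDB Mul1=24; issue MUL r2<-Mul1  regs: r0:8,r1:4,r2:Mul1,r3:3,r4:Mul2,r5:1
  c7: CDB Mul2=32; issue MUL r2<-Mul2  regs: r0:8,r1:4,r2:Mul2,r3:3,r4:32,r5:1
  c8: issue SUB r5<-Add1  regs: r0:8,r1:4,r2:Mul2,r3:3,r4:32,r5:Add1
  c9: -  regs: r0:8,r1:4,r2:Mul2,r3:3,r4:32,r5:Add1

STATUS = TAG Mul2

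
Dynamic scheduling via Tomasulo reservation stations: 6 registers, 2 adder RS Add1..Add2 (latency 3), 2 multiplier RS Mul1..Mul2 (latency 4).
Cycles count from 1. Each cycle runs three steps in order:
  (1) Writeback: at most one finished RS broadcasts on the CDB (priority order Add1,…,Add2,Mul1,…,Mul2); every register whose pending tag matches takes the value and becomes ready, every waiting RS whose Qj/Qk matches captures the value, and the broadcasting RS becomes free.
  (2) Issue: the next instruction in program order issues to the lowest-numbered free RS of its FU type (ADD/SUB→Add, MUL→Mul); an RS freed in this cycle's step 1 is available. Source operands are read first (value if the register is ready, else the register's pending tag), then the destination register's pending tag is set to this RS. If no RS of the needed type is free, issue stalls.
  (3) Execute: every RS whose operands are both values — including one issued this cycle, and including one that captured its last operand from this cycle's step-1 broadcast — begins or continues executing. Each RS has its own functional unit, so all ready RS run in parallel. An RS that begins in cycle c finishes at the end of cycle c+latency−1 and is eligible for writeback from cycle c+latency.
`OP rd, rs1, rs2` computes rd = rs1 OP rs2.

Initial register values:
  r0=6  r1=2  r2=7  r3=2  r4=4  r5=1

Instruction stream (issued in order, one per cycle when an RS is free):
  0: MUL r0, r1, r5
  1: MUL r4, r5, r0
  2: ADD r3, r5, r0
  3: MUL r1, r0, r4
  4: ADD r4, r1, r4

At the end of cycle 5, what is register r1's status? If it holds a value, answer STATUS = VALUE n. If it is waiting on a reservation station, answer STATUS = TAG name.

  c1: issue MUL r0<-Mul1  regs: r0:Mul1,r1:2,r2:7,r3:2,r4:4,r5:1
  c2: issue MUL r4<-Mul2  regs: r0:Mul1,r1:2,r2:7,r3:2,r4:Mul2,r5:1
  c3: issue ADD r3<-Add1  regs: r0:Mul1,r1:2,r2:7,r3:Add1,r4:Mul2,r5:1
  c4: stall  regs: r0:Mul1,r1:2,r2:7,r3:Add1,r4:Mul2,r5:1
  c5: CDB Mul1=2; issue MUL r1<-Mul1  regs: r0:2,r1:Mul1,r2:7,r3:Add1,r4:Mul2,r5:1

STATUS = TAG Mul1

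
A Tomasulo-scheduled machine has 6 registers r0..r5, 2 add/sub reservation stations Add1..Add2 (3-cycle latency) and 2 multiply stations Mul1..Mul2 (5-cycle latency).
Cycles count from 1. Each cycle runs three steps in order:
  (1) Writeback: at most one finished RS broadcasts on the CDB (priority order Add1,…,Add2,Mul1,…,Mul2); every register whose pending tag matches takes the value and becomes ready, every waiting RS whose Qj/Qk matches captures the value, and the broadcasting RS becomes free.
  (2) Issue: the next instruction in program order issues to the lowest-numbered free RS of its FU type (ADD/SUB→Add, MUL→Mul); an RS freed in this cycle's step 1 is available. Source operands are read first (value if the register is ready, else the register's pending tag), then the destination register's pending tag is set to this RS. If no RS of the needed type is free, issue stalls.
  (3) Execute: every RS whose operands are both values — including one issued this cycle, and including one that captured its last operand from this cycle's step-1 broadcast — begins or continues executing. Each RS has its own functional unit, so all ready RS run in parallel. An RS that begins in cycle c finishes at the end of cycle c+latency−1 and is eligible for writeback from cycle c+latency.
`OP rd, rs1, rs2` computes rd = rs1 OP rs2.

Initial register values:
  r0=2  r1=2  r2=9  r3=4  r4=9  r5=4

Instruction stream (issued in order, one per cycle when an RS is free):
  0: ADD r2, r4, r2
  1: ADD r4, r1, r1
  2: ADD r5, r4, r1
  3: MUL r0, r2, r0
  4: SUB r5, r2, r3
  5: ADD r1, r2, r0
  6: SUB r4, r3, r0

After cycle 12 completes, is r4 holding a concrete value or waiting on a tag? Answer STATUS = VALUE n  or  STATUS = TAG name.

  c1: issue ADD r2<-Add1  regs: r0:2,r1:2,r2:Add1,r3:4,r4:9,r5:4
  c2: issue ADD r4<-Add2  regs: r0:2,r1:2,r2:Add1,r3:4,r4:Add2,r5:4
  c3: stall  regs: r0:2,r1:2,r2:Add1,r3:4,r4:Add2,r5:4
  c4: CDB Add1=18; issue ADD r5<-Add1  regs: r0:2,r1:2,r2:18,r3:4,r4:Add2,r5:Add1
  c5: CDB Add2=4; issue MUL r0<-Mul1  regs: r0:Mul1,r1:2,r2:18,r3:4,r4:4,r5:Add1
  c6: issue SUB r5<-Add2  regs: r0:Mul1,r1:2,r2:18,r3:4,r4:4,r5:Add2
  c7: stall  regs: r0:Mul1,r1:2,r2:18,r3:4,r4:4,r5:Add2
  c8: CDB Add1=6; issue ADD r1<-Add1  regs: r0:Mul1,r1:Add1,r2:18,r3:4,r4:4,r5:Add2
  c9: CDB Add2=14; issue SUB r4<-Add2  regs: r0:Mul1,r1:Add1,r2:18,r3:4,r4:Add2,r5:14
  c10: CDB Mul1=36  regs: r0:36,r1:Add1,r2:18,r3:4,r4:Add2,r5:14
  c11: -  regs: r0:36,r1:Add1,r2:18,r3:4,r4:Add2,r5:14
  c12: -  regs: r0:36,r1:Add1,r2:18,r3:4,r4:Add2,r5:14

STATUS = TAG Add2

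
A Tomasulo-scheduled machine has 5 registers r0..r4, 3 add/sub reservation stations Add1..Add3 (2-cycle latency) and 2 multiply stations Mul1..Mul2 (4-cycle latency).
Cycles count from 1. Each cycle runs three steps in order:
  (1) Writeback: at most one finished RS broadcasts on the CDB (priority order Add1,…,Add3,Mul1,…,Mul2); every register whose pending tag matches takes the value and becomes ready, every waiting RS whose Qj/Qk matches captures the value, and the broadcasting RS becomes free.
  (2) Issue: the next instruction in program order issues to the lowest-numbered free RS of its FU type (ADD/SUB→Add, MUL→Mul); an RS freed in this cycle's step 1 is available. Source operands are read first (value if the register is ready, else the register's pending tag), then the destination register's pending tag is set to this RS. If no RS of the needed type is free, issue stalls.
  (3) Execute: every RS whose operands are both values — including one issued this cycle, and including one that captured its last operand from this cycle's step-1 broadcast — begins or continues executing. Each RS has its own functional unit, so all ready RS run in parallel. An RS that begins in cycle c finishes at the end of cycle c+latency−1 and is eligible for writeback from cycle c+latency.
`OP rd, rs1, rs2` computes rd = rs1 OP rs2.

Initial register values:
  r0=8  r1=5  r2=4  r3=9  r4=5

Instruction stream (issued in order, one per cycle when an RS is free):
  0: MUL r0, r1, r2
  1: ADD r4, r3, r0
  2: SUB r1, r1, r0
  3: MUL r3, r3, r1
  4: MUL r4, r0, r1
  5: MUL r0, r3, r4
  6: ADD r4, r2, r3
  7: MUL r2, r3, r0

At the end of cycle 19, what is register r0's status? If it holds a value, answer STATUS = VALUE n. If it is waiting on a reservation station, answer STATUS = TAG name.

STATUS = VALUE 40500

  c1: issue MUL r0<-Mul1  regs: r0:Mul1,r1:5,r2:4,r3:9,r4:5
  c2: issue ADD r4<-Add1  regs: r0:Mul1,r1:5,r2:4,r3:9,r4:Add1
  c3: issue SUB r1<-Add2  regs: r0:Mul1,r1:Add2,r2:4,r3:9,r4:Add1
  c4: issue MUL r3<-Mul2  regs: r0:Mul1,r1:Add2,r2:4,r3:Mul2,r4:Add1
  c5: CDB Mul1=20; issue MUL r4<-Mul1  regs: r0:20,r1:Add2,r2:4,r3:Mul2,r4:Mul1
  c6: stall  regs: r0:20,r1:Add2,r2:4,r3:Mul2,r4:Mul1
  c7: CDB Add1=29; stall  regs: r0:20,r1:Add2,r2:4,r3:Mul2,r4:Mul1
  c8: CDB Add2=-15; stall  regs: r0:20,r1:-15,r2:4,r3:Mul2,r4:Mul1
  c9: stall  regs: r0:20,r1:-15,r2:4,r3:Mul2,r4:Mul1
  c10: stall  regs: r0:20,r1:-15,r2:4,r3:Mul2,r4:Mul1
  c11: stall  regs: r0:20,r1:-15,r2:4,r3:Mul2,r4:Mul1
  c12: CDB Mul1=-300; issue MUL r0<-Mul1  regs: r0:Mul1,r1:-15,r2:4,r3:Mul2,r4:-300
  c13: CDB Mul2=-135; issue ADD r4<-Add1  regs: r0:Mul1,r1:-15,r2:4,r3:-135,r4:Add1
  c14: issue MUL r2<-Mul2  regs: r0:Mul1,r1:-15,r2:Mul2,r3:-135,r4:Add1
  c15: CDB Add1=-131  regs: r0:Mul1,r1:-15,r2:Mul2,r3:-135,r4:-131
  c16: -  regs: r0:Mul1,r1:-15,r2:Mul2,r3:-135,r4:-131
  c17: CDB Mul1=40500  regs: r0:40500,r1:-15,r2:Mul2,r3:-135,r4:-131
  c18: -  regs: r0:40500,r1:-15,r2:Mul2,r3:-135,r4:-131
  c19: -  regs: r0:40500,r1:-15,r2:Mul2,r3:-135,r4:-131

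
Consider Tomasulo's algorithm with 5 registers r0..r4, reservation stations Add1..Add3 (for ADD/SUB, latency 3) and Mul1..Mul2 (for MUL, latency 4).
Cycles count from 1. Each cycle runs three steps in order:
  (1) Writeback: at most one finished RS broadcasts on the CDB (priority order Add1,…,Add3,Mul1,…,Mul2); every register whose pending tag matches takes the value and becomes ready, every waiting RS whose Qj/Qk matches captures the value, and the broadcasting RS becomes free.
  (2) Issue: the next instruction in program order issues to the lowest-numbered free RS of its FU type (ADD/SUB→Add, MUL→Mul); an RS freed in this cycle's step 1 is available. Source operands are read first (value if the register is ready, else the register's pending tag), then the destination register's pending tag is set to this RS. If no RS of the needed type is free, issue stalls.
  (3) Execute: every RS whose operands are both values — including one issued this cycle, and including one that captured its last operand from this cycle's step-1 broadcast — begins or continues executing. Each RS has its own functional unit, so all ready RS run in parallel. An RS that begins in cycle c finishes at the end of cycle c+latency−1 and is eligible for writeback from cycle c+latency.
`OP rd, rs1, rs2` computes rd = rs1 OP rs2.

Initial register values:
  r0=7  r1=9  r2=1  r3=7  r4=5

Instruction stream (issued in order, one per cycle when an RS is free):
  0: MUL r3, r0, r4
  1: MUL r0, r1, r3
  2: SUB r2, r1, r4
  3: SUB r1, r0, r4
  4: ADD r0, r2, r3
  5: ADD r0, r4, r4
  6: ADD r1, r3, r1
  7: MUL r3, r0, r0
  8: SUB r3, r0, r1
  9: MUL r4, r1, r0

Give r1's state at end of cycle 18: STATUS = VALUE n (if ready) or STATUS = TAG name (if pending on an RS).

  c1: issue MUL r3<-Mul1  regs: r0:7,r1:9,r2:1,r3:Mul1,r4:5
  c2: issue MUL r0<-Mul2  regs: r0:Mul2,r1:9,r2:1,r3:Mul1,r4:5
  c3: issue SUB r2<-Add1  regs: r0:Mul2,r1:9,r2:Add1,r3:Mul1,r4:5
  c4: issue SUB r1<-Add2  regs: r0:Mul2,r1:Add2,r2:Add1,r3:Mul1,r4:5
  c5: CDB Mul1=35; issue ADD r0<-Add3  regs: r0:Add3,r1:Add2,r2:Add1,r3:35,r4:5
  c6: CDB Add1=4; issue ADD r0<-Add1  regs: r0:Add1,r1:Add2,r2:4,r3:35,r4:5
  c7: stall  regs: r0:Add1,r1:Add2,r2:4,r3:35,r4:5
  c8: stall  regs: r0:Add1,r1:Add2,r2:4,r3:35,r4:5
  c9: CDB Add1=10; issue ADD r1<-Add1  regs: r0:10,r1:Add1,r2:4,r3:35,r4:5
  c10: CDB Add3=39; issue MUL r3<-Mul1  regs: r0:10,r1:Add1,r2:4,r3:Mul1,r4:5
  c11: CDB Mul2=315; issue SUB r3<-Add3  regs: r0:10,r1:Add1,r2:4,r3:Add3,r4:5
  c12: issue MUL r4<-Mul2  regs: r0:10,r1:Add1,r2:4,r3:Add3,r4:Mul2
  c13: -  regs: r0:10,r1:Add1,r2:4,r3:Add3,r4:Mul2
  c14: CDB Add2=310  regs: r0:10,r1:Add1,r2:4,r3:Add3,r4:Mul2
  c15: CDB Mul1=100  regs: r0:10,r1:Add1,r2:4,r3:Add3,r4:Mul2
  c16: -  regs: r0:10,r1:Add1,r2:4,r3:Add3,r4:Mul2
  c17: CDB Add1=345  regs: r0:10,r1:345,r2:4,r3:Add3,r4:Mul2
  c18: -  regs: r0:10,r1:345,r2:4,r3:Add3,r4:Mul2

STATUS = VALUE 345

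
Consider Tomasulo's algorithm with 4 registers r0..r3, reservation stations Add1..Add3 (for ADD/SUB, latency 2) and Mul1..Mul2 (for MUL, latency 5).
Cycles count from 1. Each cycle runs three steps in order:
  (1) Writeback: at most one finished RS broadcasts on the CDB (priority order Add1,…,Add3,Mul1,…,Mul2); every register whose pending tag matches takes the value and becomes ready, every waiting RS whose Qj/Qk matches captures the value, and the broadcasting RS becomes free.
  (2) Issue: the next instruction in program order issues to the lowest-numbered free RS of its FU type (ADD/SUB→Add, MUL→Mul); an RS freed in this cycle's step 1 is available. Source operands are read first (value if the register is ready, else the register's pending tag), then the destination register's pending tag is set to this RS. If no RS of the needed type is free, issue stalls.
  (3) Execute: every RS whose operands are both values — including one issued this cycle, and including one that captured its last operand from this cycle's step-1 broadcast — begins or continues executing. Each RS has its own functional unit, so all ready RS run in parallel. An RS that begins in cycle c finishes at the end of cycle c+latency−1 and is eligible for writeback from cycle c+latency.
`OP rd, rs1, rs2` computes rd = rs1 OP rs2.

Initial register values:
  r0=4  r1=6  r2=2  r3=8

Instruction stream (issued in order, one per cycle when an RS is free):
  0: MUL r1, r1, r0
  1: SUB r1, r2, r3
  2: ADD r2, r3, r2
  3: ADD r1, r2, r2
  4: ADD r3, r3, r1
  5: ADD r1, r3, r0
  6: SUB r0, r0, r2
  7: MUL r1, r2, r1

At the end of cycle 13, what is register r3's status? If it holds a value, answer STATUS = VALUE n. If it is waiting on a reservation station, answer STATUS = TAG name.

  c1: issue MUL r1<-Mul1  regs: r0:4,r1:Mul1,r2:2,r3:8
  c2: issue SUB r1<-Add1  regs: r0:4,r1:Add1,r2:2,r3:8
  c3: issue ADD r2<-Add2  regs: r0:4,r1:Add1,r2:Add2,r3:8
  c4: CDB Add1=-6; issue ADD r1<-Add1  regs: r0:4,r1:Add1,r2:Add2,r3:8
  c5: CDB Add2=10; issue ADD r3<-Add2  regs: r0:4,r1:Add1,r2:10,r3:Add2
  c6: CDB Mul1=24; issue ADD r1<-Add3  regs: r0:4,r1:Add3,r2:10,r3:Add2
  c7: CDB Add1=20; issue SUB r0<-Add1  regs: r0:Add1,r1:Add3,r2:10,r3:Add2
  c8: issue MUL r1<-Mul1  regs: r0:Add1,r1:Mul1,r2:10,r3:Add2
  c9: CDB Add1=-6  regs: r0:-6,r1:Mul1,r2:10,r3:Add2
  c10: CDB Add2=28  regs: r0:-6,r1:Mul1,r2:10,r3:28
  c11: -  regs: r0:-6,r1:Mul1,r2:10,r3:28
  c12: CDB Add3=32  regs: r0:-6,r1:Mul1,r2:10,r3:28
  c13: -  regs: r0:-6,r1:Mul1,r2:10,r3:28

STATUS = VALUE 28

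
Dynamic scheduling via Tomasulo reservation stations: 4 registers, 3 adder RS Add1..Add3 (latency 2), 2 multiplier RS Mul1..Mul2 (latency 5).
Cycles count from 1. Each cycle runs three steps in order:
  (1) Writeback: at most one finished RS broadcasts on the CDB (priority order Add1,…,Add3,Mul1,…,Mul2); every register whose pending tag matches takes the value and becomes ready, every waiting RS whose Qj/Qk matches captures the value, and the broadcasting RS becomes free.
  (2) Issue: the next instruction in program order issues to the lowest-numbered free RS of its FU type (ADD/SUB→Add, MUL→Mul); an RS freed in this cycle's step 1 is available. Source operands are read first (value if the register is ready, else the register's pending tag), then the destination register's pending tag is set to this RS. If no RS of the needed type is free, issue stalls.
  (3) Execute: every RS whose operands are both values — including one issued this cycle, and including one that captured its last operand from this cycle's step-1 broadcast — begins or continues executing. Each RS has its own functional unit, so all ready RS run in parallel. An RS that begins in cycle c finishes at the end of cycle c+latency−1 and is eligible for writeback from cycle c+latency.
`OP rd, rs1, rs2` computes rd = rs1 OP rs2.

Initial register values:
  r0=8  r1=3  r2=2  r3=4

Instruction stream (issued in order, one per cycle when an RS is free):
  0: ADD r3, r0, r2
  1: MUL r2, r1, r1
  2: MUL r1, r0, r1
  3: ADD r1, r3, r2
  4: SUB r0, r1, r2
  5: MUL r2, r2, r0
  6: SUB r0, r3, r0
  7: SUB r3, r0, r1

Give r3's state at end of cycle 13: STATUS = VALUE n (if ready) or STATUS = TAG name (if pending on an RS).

STATUS = TAG Add1

cycle 1: issue ADD r3<-Add1 // r0:8,r1:3,r2:2,r3:Add1
cycle 2: issue MUL r2<-Mul1 // r0:8,r1:3,r2:Mul1,r3:Add1
cycle 3: CDB Add1=10; issue MUL r1<-Mul2 // r0:8,r1:Mul2,r2:Mul1,r3:10
cycle 4: issue ADD r1<-Add1 // r0:8,r1:Add1,r2:Mul1,r3:10
cycle 5: issue SUB r0<-Add2 // r0:Add2,r1:Add1,r2:Mul1,r3:10
cycle 6: stall // r0:Add2,r1:Add1,r2:Mul1,r3:10
cycle 7: CDB Mul1=9; issue MUL r2<-Mul1 // r0:Add2,r1:Add1,r2:Mul1,r3:10
cycle 8: CDB Mul2=24; issue SUB r0<-Add3 // r0:Add3,r1:Add1,r2:Mul1,r3:10
cycle 9: CDB Add1=19; issue SUB r3<-Add1 // r0:Add3,r1:19,r2:Mul1,r3:Add1
cycle 10: - // r0:Add3,r1:19,r2:Mul1,r3:Add1
cycle 11: CDB Add2=10 // r0:Add3,r1:19,r2:Mul1,r3:Add1
cycle 12: - // r0:Add3,r1:19,r2:Mul1,r3:Add1
cycle 13: CDB Add3=0 // r0:0,r1:19,r2:Mul1,r3:Add1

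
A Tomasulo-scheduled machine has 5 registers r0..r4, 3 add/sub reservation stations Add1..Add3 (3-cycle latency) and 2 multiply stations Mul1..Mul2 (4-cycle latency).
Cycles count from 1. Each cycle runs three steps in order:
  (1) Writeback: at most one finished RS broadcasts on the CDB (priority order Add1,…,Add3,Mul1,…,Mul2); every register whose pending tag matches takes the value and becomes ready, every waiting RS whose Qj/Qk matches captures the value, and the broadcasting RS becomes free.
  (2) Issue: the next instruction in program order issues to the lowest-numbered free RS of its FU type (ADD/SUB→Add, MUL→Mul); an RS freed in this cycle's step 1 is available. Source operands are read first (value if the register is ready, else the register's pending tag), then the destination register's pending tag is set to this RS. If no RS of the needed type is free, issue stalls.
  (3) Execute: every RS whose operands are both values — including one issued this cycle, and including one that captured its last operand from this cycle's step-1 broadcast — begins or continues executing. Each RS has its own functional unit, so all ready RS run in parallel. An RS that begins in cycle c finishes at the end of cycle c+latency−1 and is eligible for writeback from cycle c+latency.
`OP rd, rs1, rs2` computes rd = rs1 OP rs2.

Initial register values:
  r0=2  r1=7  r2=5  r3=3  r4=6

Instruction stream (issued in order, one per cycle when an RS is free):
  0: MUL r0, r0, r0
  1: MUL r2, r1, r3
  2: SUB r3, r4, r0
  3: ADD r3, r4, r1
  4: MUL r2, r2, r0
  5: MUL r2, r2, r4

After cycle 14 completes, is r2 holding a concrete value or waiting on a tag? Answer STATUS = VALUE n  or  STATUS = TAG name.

STATUS = VALUE 504

c1: issue MUL r0<-Mul1 | r0:Mul1,r1:7,r2:5,r3:3,r4:6
c2: issue MUL r2<-Mul2 | r0:Mul1,r1:7,r2:Mul2,r3:3,r4:6
c3: issue SUB r3<-Add1 | r0:Mul1,r1:7,r2:Mul2,r3:Add1,r4:6
c4: issue ADD r3<-Add2 | r0:Mul1,r1:7,r2:Mul2,r3:Add2,r4:6
c5: CDB Mul1=4; issue MUL r2<-Mul1 | r0:4,r1:7,r2:Mul1,r3:Add2,r4:6
c6: CDB Mul2=21; issue MUL r2<-Mul2 | r0:4,r1:7,r2:Mul2,r3:Add2,r4:6
c7: CDB Add2=13 | r0:4,r1:7,r2:Mul2,r3:13,r4:6
c8: CDB Add1=2 | r0:4,r1:7,r2:Mul2,r3:13,r4:6
c9: - | r0:4,r1:7,r2:Mul2,r3:13,r4:6
c10: CDB Mul1=84 | r0:4,r1:7,r2:Mul2,r3:13,r4:6
c11: - | r0:4,r1:7,r2:Mul2,r3:13,r4:6
c12: - | r0:4,r1:7,r2:Mul2,r3:13,r4:6
c13: - | r0:4,r1:7,r2:Mul2,r3:13,r4:6
c14: CDB Mul2=504 | r0:4,r1:7,r2:504,r3:13,r4:6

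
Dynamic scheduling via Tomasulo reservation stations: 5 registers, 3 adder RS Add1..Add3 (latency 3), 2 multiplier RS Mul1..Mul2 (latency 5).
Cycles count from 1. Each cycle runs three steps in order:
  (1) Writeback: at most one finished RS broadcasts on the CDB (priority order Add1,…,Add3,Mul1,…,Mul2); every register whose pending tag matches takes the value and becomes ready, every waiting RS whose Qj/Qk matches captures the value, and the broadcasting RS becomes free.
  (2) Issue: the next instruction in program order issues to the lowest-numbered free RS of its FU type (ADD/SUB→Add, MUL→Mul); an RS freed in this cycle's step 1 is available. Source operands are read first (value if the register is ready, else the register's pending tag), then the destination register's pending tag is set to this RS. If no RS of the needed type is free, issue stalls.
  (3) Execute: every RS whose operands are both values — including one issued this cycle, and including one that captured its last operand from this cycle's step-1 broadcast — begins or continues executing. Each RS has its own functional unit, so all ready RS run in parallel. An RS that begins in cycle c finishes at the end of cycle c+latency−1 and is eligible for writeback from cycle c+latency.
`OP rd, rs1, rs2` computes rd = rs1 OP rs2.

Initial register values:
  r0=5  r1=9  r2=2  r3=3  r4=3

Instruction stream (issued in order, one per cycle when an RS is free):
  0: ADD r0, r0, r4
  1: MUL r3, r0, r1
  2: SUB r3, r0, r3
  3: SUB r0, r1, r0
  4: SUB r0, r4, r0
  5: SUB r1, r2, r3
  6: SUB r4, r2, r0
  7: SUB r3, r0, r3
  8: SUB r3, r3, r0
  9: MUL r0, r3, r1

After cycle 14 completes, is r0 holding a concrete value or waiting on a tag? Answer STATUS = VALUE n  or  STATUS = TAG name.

STATUS = TAG Mul1

c1: issue ADD r0<-Add1 | r0:Add1,r1:9,r2:2,r3:3,r4:3
c2: issue MUL r3<-Mul1 | r0:Add1,r1:9,r2:2,r3:Mul1,r4:3
c3: issue SUB r3<-Add2 | r0:Add1,r1:9,r2:2,r3:Add2,r4:3
c4: CDB Add1=8; issue SUB r0<-Add1 | r0:Add1,r1:9,r2:2,r3:Add2,r4:3
c5: issue SUB r0<-Add3 | r0:Add3,r1:9,r2:2,r3:Add2,r4:3
c6: stall | r0:Add3,r1:9,r2:2,r3:Add2,r4:3
c7: CDB Add1=1; issue SUB r1<-Add1 | r0:Add3,r1:Add1,r2:2,r3:Add2,r4:3
c8: stall | r0:Add3,r1:Add1,r2:2,r3:Add2,r4:3
c9: CDB Mul1=72; stall | r0:Add3,r1:Add1,r2:2,r3:Add2,r4:3
c10: CDB Add3=2; issue SUB r4<-Add3 | r0:2,r1:Add1,r2:2,r3:Add2,r4:Add3
c11: stall | r0:2,r1:Add1,r2:2,r3:Add2,r4:Add3
c12: CDB Add2=-64; issue SUB r3<-Add2 | r0:2,r1:Add1,r2:2,r3:Add2,r4:Add3
c13: CDB Add3=0; issue SUB r3<-Add3 | r0:2,r1:Add1,r2:2,r3:Add3,r4:0
c14: issue MUL r0<-Mul1 | r0:Mul1,r1:Add1,r2:2,r3:Add3,r4:0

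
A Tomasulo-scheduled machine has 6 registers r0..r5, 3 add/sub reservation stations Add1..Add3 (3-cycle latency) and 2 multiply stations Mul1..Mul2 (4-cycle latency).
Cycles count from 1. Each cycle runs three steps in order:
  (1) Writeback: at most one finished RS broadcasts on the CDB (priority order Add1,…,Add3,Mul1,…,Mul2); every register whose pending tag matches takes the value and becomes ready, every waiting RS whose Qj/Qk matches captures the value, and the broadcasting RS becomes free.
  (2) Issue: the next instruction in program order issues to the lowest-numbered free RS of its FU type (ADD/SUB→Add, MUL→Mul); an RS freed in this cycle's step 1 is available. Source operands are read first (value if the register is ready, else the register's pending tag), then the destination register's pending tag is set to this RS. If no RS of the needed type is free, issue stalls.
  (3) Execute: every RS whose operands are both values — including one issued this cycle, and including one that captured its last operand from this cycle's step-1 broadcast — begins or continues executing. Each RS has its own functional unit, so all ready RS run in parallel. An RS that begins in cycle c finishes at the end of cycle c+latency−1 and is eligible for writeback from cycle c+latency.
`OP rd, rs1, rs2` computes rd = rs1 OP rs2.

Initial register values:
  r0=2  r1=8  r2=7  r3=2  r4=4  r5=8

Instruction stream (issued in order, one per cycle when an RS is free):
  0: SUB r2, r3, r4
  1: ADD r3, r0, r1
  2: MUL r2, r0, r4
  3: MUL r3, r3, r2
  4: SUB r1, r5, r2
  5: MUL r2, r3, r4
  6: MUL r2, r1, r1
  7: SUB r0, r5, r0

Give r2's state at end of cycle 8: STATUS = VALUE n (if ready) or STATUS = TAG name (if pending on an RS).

cycle 1: issue SUB r2<-Add1 // r0:2,r1:8,r2:Add1,r3:2,r4:4,r5:8
cycle 2: issue ADD r3<-Add2 // r0:2,r1:8,r2:Add1,r3:Add2,r4:4,r5:8
cycle 3: issue MUL r2<-Mul1 // r0:2,r1:8,r2:Mul1,r3:Add2,r4:4,r5:8
cycle 4: CDB Add1=-2; issue MUL r3<-Mul2 // r0:2,r1:8,r2:Mul1,r3:Mul2,r4:4,r5:8
cycle 5: CDB Add2=10; issue SUB r1<-Add1 // r0:2,r1:Add1,r2:Mul1,r3:Mul2,r4:4,r5:8
cycle 6: stall // r0:2,r1:Add1,r2:Mul1,r3:Mul2,r4:4,r5:8
cycle 7: CDB Mul1=8; issue MUL r2<-Mul1 // r0:2,r1:Add1,r2:Mul1,r3:Mul2,r4:4,r5:8
cycle 8: stall // r0:2,r1:Add1,r2:Mul1,r3:Mul2,r4:4,r5:8

STATUS = TAG Mul1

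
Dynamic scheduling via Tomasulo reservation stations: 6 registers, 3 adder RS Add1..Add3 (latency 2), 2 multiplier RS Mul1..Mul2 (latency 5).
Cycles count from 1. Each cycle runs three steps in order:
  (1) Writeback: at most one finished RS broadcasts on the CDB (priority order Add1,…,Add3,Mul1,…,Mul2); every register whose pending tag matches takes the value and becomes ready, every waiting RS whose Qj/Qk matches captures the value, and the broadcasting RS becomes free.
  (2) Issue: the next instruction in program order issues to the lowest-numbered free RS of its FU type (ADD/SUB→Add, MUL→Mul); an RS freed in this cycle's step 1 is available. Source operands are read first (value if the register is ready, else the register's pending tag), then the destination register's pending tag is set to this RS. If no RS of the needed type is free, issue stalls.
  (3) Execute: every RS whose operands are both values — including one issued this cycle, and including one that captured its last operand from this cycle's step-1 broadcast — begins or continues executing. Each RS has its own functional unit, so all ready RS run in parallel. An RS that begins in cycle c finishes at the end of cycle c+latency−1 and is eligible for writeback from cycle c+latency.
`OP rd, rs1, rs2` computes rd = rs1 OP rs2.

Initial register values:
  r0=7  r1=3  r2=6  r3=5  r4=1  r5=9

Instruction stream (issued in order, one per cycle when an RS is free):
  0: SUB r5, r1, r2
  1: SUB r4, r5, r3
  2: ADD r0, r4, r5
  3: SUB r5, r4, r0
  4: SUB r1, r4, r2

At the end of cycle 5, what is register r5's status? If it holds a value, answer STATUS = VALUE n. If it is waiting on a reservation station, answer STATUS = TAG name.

cycle 1: issue SUB r5<-Add1 // r0:7,r1:3,r2:6,r3:5,r4:1,r5:Add1
cycle 2: issue SUB r4<-Add2 // r0:7,r1:3,r2:6,r3:5,r4:Add2,r5:Add1
cycle 3: CDB Add1=-3; issue ADD r0<-Add1 // r0:Add1,r1:3,r2:6,r3:5,r4:Add2,r5:-3
cycle 4: issue SUB r5<-Add3 // r0:Add1,r1:3,r2:6,r3:5,r4:Add2,r5:Add3
cycle 5: CDB Add2=-8; issue SUB r1<-Add2 // r0:Add1,r1:Add2,r2:6,r3:5,r4:-8,r5:Add3

STATUS = TAG Add3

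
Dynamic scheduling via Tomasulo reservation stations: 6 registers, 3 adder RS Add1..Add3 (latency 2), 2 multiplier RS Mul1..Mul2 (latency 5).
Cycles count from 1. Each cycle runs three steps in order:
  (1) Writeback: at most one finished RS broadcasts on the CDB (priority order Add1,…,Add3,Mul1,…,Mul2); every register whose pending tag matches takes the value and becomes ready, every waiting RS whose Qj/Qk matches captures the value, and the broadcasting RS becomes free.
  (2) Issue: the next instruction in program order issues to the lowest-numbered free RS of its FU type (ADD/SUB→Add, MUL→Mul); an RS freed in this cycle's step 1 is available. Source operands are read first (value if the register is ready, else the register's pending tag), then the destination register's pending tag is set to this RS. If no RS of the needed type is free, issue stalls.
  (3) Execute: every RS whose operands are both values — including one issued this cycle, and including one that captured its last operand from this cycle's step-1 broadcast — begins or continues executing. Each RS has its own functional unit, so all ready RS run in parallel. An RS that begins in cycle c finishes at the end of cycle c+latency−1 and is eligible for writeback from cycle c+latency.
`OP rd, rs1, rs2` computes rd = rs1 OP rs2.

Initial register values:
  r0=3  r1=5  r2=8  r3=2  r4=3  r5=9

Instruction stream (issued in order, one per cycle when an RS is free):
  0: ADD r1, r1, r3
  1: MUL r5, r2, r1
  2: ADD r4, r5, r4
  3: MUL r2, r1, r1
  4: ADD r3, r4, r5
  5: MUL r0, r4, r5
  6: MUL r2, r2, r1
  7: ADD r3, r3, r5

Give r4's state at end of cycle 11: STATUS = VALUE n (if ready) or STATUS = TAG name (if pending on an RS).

  c1: issue ADD r1<-Add1  regs: r0:3,r1:Add1,r2:8,r3:2,r4:3,r5:9
  c2: issue MUL r5<-Mul1  regs: r0:3,r1:Add1,r2:8,r3:2,r4:3,r5:Mul1
  c3: CDB Add1=7; issue ADD r4<-Add1  regs: r0:3,r1:7,r2:8,r3:2,r4:Add1,r5:Mul1
  c4: issue MUL r2<-Mul2  regs: r0:3,r1:7,r2:Mul2,r3:2,r4:Add1,r5:Mul1
  c5: issue ADD r3<-Add2  regs: r0:3,r1:7,r2:Mul2,r3:Add2,r4:Add1,r5:Mul1
  c6: stall  regs: r0:3,r1:7,r2:Mul2,r3:Add2,r4:Add1,r5:Mul1
  c7: stall  regs: r0:3,r1:7,r2:Mul2,r3:Add2,r4:Add1,r5:Mul1
  c8: CDB Mul1=56; issue MUL r0<-Mul1  regs: r0:Mul1,r1:7,r2:Mul2,r3:Add2,r4:Add1,r5:56
  c9: CDB Mul2=49; issue MUL r2<-Mul2  regs: r0:Mul1,r1:7,r2:Mul2,r3:Add2,r4:Add1,r5:56
  c10: CDB Add1=59; issue ADD r3<-Add1  regs: r0:Mul1,r1:7,r2:Mul2,r3:Add1,r4:59,r5:56
  c11: -  regs: r0:Mul1,r1:7,r2:Mul2,r3:Add1,r4:59,r5:56

STATUS = VALUE 59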